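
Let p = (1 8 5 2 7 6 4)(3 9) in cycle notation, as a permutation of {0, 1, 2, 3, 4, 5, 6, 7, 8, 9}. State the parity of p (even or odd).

odd

The cycle lengths are 7, 2, 1.
A cycle is odd iff its length is even; p has 1 even-length cycle, so sgn(p) = (−1)^1 and p is odd.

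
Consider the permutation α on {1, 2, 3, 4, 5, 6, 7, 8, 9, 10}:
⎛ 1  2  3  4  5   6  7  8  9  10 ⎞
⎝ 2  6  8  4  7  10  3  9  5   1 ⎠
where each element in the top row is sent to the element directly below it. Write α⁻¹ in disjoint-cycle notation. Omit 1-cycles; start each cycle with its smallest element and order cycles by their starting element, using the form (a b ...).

The cycle decomposition of α is (1 2 6 10)(3 8 9 5 7).
Reversing each cycle (and rotating so the smallest element leads) gives α⁻¹ = (1 10 6 2)(3 7 5 9 8).

(1 10 6 2)(3 7 5 9 8)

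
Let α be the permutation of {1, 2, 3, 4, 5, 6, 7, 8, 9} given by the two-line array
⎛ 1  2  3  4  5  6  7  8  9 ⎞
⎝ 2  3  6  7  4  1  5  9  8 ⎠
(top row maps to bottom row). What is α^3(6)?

3

Tracing 6 → 1 → … returns to 6 after 4 steps, so 6 lies in a 4-cycle (1 2 3 6).
Stepping 3 places around the cycle: 6 → 1 → 2 → 3.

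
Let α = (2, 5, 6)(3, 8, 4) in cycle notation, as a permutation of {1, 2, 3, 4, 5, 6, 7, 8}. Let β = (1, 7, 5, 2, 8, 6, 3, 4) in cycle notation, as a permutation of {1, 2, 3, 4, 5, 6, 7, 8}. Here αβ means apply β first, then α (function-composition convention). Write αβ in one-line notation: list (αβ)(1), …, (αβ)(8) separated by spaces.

(αβ)(x) = α(β(x)). Computing each image: α(β(1)) = α(7) = 7, α(β(2)) = α(8) = 4, α(β(3)) = α(4) = 3, α(β(4)) = α(1) = 1, α(β(5)) = α(2) = 5, α(β(6)) = α(3) = 8, α(β(7)) = α(5) = 6, α(β(8)) = α(6) = 2.
Hence αβ = [7 4 3 1 5 8 6 2].

7 4 3 1 5 8 6 2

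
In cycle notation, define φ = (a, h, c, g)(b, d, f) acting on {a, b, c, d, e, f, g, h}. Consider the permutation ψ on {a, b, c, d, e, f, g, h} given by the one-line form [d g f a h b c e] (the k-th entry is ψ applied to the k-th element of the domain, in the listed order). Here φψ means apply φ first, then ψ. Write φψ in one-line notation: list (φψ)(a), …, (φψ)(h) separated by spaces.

For each element, apply φ then ψ: a → h → e; b → d → a; c → g → c; d → f → b; e → e → h; f → b → g; g → a → d; h → c → f.
So φψ in one-line form is e a c b h g d f.

e a c b h g d f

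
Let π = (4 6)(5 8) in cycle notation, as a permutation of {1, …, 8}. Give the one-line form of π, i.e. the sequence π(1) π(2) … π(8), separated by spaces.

Image by image: 1↦1, 2↦2, 3↦3, 4↦6, 5↦8, 6↦4, 7↦7, 8↦5.
So the one-line form is 1 2 3 6 8 4 7 5.

1 2 3 6 8 4 7 5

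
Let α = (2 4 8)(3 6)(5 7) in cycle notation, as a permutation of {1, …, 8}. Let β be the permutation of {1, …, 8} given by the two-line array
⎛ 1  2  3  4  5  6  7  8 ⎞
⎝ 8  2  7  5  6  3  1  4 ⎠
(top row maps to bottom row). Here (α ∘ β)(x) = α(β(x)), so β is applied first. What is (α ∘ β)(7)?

First apply β: β(7) = 1, then α(1) = 1. Thus (α ∘ β)(7) = 1.

1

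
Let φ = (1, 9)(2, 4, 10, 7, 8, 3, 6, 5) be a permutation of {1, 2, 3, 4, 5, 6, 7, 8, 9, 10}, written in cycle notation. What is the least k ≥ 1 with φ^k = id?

The cycle type of φ is (8, 2).
The order is lcm(8, 2) = 8.

8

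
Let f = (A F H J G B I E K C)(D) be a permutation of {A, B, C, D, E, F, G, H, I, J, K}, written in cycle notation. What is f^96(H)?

K

H lies in the 10-cycle (A F H J G B I E K C).
On a 10-cycle, f^10 is the identity, so f^96 = f^6 there (96 ≡ 6 mod 10).
Advancing 6 steps from H: H → J → G → B → I → E → K.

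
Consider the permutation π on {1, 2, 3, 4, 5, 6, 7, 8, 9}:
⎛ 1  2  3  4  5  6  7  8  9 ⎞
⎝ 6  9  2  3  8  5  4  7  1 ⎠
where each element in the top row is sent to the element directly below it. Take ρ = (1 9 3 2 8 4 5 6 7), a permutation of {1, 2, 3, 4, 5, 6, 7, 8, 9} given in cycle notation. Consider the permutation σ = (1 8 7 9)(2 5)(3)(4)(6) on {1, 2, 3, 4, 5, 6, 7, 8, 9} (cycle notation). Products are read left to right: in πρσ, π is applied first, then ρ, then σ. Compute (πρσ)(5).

(πρσ)(5) = σ(ρ(π(5))). π(5) = 8, then ρ(8) = 4, then σ(4) = 4, so the result is 4.

4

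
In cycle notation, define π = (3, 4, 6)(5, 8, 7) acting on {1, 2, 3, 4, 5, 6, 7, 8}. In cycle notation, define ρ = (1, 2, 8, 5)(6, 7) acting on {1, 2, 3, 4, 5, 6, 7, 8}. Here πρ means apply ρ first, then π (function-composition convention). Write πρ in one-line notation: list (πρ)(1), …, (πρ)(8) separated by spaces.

2 7 4 6 1 5 3 8

For each element, apply ρ then π: 1 → 2 → 2; 2 → 8 → 7; 3 → 3 → 4; 4 → 4 → 6; 5 → 1 → 1; 6 → 7 → 5; 7 → 6 → 3; 8 → 5 → 8.
Collecting the images, πρ = [2 7 4 6 1 5 3 8].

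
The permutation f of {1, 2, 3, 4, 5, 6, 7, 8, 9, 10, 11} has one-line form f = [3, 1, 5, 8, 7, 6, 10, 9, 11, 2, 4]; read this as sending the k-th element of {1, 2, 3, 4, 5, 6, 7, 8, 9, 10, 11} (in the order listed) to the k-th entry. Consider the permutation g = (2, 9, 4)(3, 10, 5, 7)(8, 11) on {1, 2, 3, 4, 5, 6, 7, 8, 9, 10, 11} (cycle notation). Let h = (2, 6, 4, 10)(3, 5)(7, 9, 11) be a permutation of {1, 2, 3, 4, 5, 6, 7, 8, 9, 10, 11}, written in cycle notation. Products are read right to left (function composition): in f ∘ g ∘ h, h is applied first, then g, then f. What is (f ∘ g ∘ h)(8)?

4

Apply the permutations in order: h(8) = 8, then g(8) = 11, then f(11) = 4. So (f ∘ g ∘ h)(8) = 4.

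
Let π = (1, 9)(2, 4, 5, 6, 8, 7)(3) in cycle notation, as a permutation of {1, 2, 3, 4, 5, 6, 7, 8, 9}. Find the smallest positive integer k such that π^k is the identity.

The disjoint cycles have lengths 6, 2, 1.
The order of π is the least common multiple of its cycle lengths: lcm(6, 2) = 6.

6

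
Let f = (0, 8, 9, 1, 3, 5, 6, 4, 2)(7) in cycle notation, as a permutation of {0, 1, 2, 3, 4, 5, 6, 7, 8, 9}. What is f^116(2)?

4

2 lies in the 9-cycle (0, 8, 9, 1, 3, 5, 6, 4, 2).
Powers repeat with period 9 on this cycle, and 116 mod 9 = 8, so f^116(2) = f^8(2).
Advancing 8 steps from 2: 2 → 0 → 8 → 9 → 1 → 3 → 5 → 6 → 4.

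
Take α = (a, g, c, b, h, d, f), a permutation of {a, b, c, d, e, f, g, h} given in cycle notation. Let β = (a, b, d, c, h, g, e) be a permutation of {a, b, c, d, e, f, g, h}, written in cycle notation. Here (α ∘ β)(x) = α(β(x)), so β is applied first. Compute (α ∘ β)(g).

First apply β: β(g) = e, then α(e) = e. Thus (α ∘ β)(g) = e.

e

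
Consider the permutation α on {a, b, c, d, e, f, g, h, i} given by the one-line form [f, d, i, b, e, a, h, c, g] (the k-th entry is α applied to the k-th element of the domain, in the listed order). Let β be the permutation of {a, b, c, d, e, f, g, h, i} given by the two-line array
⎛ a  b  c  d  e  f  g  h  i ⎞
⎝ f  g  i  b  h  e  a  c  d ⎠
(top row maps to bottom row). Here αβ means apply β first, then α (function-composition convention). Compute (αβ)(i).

b

First apply β: β(i) = d, then α(d) = b. Thus (αβ)(i) = b.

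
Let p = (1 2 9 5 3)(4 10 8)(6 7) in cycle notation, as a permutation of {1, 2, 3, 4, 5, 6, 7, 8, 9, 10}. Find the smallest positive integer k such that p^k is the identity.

The cycle type of p is (5, 3, 2).
Since disjoint cycles commute, ord(p) = lcm(5, 3, 2) = 30.

30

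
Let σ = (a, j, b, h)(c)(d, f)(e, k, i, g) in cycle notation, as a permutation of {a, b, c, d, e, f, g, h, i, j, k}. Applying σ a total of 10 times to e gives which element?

i

e lies in the 4-cycle (e, k, i, g).
Since the cycle has length 4, σ^10 acts on it the same as σ^2 (10 mod 4 = 2).
Advancing 2 steps from e: e → k → i.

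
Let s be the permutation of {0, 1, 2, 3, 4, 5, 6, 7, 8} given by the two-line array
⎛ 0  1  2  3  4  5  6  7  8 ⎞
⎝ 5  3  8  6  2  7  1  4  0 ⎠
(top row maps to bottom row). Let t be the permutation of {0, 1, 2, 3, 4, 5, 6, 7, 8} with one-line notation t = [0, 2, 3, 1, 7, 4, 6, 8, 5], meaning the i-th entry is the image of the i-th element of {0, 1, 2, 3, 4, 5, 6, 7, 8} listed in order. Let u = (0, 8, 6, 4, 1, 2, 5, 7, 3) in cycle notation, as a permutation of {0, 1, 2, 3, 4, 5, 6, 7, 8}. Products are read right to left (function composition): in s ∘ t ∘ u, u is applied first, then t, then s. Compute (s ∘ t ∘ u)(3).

5

(s ∘ t ∘ u)(3) = s(t(u(3))). u(3) = 0, then t(0) = 0, then s(0) = 5, so the result is 5.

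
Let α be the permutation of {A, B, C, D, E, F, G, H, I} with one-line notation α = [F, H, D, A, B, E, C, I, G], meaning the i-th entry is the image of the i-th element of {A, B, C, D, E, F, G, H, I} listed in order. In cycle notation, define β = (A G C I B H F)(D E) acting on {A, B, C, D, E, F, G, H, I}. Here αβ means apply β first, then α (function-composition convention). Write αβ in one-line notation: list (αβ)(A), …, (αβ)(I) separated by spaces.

(αβ)(x) = α(β(x)). Computing each image: α(β(A)) = α(G) = C, α(β(B)) = α(H) = I, α(β(C)) = α(I) = G, α(β(D)) = α(E) = B, α(β(E)) = α(D) = A, α(β(F)) = α(A) = F, α(β(G)) = α(C) = D, α(β(H)) = α(F) = E, α(β(I)) = α(B) = H.
Hence αβ = [C I G B A F D E H].

C I G B A F D E H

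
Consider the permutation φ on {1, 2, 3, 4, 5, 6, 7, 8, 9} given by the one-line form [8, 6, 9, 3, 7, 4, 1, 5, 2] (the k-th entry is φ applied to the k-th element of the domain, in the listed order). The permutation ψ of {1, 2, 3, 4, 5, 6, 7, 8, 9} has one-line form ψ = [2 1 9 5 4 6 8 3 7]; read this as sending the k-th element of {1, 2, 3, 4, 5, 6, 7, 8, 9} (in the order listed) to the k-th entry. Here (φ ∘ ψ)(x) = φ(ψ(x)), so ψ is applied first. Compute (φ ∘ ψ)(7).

First apply ψ: ψ(7) = 8, then φ(8) = 5. Thus (φ ∘ ψ)(7) = 5.

5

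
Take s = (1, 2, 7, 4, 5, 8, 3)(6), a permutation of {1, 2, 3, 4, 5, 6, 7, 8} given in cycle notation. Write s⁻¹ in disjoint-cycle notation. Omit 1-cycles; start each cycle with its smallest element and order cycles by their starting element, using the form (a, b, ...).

Inverting a permutation written in cycle notation just reverses the order within every cycle.
After reversing and putting each cycle's least element first, s⁻¹ = (1, 3, 8, 5, 4, 7, 2).

(1, 3, 8, 5, 4, 7, 2)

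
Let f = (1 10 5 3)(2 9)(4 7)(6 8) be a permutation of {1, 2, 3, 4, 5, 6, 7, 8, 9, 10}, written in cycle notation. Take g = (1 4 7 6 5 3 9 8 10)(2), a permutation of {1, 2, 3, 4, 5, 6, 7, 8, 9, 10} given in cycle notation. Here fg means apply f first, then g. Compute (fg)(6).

First apply f: f(6) = 8, then g(8) = 10. Thus (fg)(6) = 10.

10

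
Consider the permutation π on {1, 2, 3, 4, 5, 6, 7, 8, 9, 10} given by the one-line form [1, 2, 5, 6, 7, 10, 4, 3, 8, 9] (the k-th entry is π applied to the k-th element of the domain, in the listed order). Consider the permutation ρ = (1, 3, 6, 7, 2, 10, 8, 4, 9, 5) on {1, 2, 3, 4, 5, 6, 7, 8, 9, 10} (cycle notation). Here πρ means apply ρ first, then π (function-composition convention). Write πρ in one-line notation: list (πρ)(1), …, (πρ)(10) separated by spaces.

Chase each element through ρ then π: 1 → 3 → 5; 2 → 10 → 9; 3 → 6 → 10; 4 → 9 → 8; 5 → 1 → 1; 6 → 7 → 4; 7 → 2 → 2; 8 → 4 → 6; 9 → 5 → 7; 10 → 8 → 3.
Collecting the images, πρ = [5 9 10 8 1 4 2 6 7 3].

5 9 10 8 1 4 2 6 7 3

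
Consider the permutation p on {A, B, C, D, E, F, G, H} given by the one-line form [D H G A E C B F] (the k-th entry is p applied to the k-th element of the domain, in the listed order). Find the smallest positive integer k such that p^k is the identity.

10

The disjoint-cycle form of p has cycle lengths 5, 2, 1.
Since disjoint cycles commute, ord(p) = lcm(5, 2) = 10.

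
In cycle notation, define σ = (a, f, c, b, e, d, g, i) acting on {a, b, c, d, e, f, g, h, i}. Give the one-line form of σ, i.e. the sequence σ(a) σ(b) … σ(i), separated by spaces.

f e b g d c i h a

Reading each image from the cycles: a→f, b→e, c→b, d→g, e→d, f→c, g→i, h→h, i→a.
Listing these in domain order gives f e b g d c i h a.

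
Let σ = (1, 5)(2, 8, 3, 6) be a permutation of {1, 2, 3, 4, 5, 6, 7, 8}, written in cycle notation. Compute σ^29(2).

8

2 lies in the 4-cycle (2, 8, 3, 6).
On a 4-cycle, σ^4 is the identity, so σ^29 = σ^1 there (29 ≡ 1 mod 4).
Stepping 1 place around the cycle: 2 → 8.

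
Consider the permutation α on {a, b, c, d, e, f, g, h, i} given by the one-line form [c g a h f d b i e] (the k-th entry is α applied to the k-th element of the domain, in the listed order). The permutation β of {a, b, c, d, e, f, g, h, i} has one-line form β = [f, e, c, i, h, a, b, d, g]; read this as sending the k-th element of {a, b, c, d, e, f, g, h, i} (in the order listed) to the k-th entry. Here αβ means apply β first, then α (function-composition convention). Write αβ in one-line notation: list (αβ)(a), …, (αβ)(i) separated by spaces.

(αβ)(x) = α(β(x)). Computing each image: α(β(a)) = α(f) = d, α(β(b)) = α(e) = f, α(β(c)) = α(c) = a, α(β(d)) = α(i) = e, α(β(e)) = α(h) = i, α(β(f)) = α(a) = c, α(β(g)) = α(b) = g, α(β(h)) = α(d) = h, α(β(i)) = α(g) = b.
Hence αβ = [d f a e i c g h b].

d f a e i c g h b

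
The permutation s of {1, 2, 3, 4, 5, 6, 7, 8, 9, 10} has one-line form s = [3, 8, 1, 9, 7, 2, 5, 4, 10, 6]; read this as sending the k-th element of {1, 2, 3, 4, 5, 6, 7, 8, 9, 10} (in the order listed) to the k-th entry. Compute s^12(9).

9

Tracing 9 → 10 → … returns to 9 after 6 steps, so 9 lies in a 6-cycle (2 8 4 9 10 6).
Powers repeat with period 6 on this cycle, and 12 mod 6 = 0, so s^12(9) = s^0(9).
So s^12(9) = 9.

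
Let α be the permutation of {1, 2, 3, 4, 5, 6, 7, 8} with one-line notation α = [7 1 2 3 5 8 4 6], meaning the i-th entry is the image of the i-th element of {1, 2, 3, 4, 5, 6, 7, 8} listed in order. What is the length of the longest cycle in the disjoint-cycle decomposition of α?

5

Decomposing into disjoint cycles gives (1 7 4 3 2)(6 8); the longest has length 5.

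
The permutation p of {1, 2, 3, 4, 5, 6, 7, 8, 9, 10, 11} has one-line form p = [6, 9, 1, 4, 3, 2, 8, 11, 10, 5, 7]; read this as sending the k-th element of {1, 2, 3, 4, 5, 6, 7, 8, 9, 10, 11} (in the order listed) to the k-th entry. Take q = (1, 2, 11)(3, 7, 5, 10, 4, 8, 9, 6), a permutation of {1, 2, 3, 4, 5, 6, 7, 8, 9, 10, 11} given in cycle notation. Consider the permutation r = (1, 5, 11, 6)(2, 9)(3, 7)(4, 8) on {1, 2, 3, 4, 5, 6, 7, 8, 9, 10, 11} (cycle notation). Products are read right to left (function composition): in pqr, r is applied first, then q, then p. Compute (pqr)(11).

1

Apply the permutations in order: r(11) = 6, then q(6) = 3, then p(3) = 1. So (pqr)(11) = 1.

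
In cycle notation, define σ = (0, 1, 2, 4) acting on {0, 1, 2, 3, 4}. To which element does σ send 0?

In the cycle (0, 1, 2, 4), 0 is followed by 1, so σ(0) = 1.

1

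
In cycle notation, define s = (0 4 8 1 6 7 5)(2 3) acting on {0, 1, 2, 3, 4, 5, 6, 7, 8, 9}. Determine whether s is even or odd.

odd

The cycle lengths are 7, 2, 1.
A cycle of length ℓ contributes ℓ−1 transpositions, so s is a product of 6 + 1 = 7 transpositions — odd.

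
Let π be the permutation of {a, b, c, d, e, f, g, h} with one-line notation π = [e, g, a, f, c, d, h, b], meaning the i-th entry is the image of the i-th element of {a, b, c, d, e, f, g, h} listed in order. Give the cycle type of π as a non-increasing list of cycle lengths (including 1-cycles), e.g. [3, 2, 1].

[3, 3, 2]

The disjoint cycles are (a e c)(b g h)(d f), with lengths 3, 3, 2 in non-increasing order.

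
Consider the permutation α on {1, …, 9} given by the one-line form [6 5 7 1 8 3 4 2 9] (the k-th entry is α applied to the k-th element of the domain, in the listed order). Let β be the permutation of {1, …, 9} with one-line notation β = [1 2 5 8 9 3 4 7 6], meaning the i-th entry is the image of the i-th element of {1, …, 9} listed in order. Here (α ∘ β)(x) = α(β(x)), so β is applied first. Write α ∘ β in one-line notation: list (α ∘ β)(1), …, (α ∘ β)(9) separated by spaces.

6 5 8 2 9 7 1 4 3

(α ∘ β)(x) = α(β(x)). Computing each image: α(β(1)) = α(1) = 6, α(β(2)) = α(2) = 5, α(β(3)) = α(5) = 8, α(β(4)) = α(8) = 2, α(β(5)) = α(9) = 9, α(β(6)) = α(3) = 7, α(β(7)) = α(4) = 1, α(β(8)) = α(7) = 4, α(β(9)) = α(6) = 3.
Hence α ∘ β = [6 5 8 2 9 7 1 4 3].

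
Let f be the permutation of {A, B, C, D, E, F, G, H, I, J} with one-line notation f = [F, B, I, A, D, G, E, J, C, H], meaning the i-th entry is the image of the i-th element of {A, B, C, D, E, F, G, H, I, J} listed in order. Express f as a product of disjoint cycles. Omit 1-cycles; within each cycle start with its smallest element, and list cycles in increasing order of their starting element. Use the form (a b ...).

(A F G E D)(C I)(H J)

Start at A and follow images: A → F → G → E → D → A, giving the cycle (A F G E D).
Continuing from each remaining unvisited element yields (A F G E D)(C I)(H J).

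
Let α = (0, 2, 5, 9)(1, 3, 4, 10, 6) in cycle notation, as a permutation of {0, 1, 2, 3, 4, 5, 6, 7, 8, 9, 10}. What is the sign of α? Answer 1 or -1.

-1

The cycle lengths are 5, 4, 1, 1.
A cycle of length ℓ contributes ℓ−1 transpositions, so α is a product of 4 + 3 = 7 transpositions — odd.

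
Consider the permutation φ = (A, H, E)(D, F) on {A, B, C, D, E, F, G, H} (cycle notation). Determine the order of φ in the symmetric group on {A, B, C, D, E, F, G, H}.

The cycle type of φ is (3, 2, 1, 1, 1).
The order is lcm(3, 2) = 6.

6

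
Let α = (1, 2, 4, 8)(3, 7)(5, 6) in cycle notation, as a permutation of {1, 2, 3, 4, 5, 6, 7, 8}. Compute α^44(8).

8 lies in the 4-cycle (1, 2, 4, 8).
Since the cycle has length 4, α^44 acts on it the same as α^0 (44 mod 4 = 0).
So α^44(8) = 8.

8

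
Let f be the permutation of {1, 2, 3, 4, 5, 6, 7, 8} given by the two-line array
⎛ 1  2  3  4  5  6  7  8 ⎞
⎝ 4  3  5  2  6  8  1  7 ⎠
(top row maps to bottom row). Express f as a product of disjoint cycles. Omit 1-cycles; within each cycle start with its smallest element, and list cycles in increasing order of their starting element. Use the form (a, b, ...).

From 1: 1 → 4 → 2 → 3 → 5 → 6 → 8 → 7 → 1, closing the cycle (1, 4, 2, 3, 5, 6, 8, 7).
Repeating from the next unused element and collecting all non-trivial cycles gives (1, 4, 2, 3, 5, 6, 8, 7).

(1, 4, 2, 3, 5, 6, 8, 7)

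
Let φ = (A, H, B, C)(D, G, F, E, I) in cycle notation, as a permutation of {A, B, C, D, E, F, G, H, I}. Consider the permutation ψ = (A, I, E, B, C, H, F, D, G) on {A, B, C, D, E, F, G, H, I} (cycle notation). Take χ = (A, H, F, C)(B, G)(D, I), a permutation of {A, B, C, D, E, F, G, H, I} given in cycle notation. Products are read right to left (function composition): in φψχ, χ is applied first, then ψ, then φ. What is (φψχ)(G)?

(φψχ)(G) = φ(ψ(χ(G))). χ(G) = B, then ψ(B) = C, then φ(C) = A, so the result is A.

A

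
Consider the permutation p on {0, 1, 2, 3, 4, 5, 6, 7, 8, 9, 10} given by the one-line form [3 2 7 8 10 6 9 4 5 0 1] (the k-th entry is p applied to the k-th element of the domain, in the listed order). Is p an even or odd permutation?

In disjoint-cycle form the cycle lengths are 6, 5.
A cycle of length ℓ contributes ℓ−1 transpositions, so p is a product of 5 + 4 = 9 transpositions — odd.

odd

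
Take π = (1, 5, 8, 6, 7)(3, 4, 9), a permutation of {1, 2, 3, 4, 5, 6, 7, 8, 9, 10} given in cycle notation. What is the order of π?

The disjoint cycles have lengths 5, 3, 1, 1.
Since disjoint cycles commute, ord(π) = lcm(5, 3) = 15.

15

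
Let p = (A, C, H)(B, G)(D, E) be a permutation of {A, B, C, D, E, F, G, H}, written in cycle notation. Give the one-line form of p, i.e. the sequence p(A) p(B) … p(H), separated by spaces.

C G H E D F B A

Each element maps to the next entry in its cycle (wrapping to the front): A→C, B→G, C→H, D→E, E→D, F→F, G→B, H→A.
So the one-line form is C G H E D F B A.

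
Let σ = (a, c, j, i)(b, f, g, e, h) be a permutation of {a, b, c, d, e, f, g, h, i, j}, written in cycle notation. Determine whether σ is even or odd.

The cycle lengths are 5, 4, 1.
A cycle of length ℓ contributes ℓ−1 transpositions, so σ is a product of 4 + 3 = 7 transpositions — odd.

odd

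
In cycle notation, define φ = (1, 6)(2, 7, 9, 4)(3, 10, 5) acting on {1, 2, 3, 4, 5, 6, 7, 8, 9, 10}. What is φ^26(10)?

10 lies in the 3-cycle (3, 10, 5).
Since the cycle has length 3, φ^26 acts on it the same as φ^2 (26 mod 3 = 2).
Stepping 2 places around the cycle: 10 → 5 → 3.

3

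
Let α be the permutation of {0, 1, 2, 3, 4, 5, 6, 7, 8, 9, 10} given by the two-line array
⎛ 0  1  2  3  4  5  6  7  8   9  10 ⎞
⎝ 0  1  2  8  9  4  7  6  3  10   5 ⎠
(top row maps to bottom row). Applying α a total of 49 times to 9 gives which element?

Tracing 9 → 10 → … returns to 9 after 4 steps, so 9 lies in a 4-cycle (4, 9, 10, 5).
Since the cycle has length 4, α^49 acts on it the same as α^1 (49 mod 4 = 1).
Stepping 1 place around the cycle: 9 → 10.

10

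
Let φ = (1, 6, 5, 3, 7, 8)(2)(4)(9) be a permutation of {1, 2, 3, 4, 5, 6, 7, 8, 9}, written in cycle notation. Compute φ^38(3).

3 lies in the 6-cycle (1, 6, 5, 3, 7, 8).
Since the cycle has length 6, φ^38 acts on it the same as φ^2 (38 mod 6 = 2).
Stepping 2 places around the cycle: 3 → 7 → 8.

8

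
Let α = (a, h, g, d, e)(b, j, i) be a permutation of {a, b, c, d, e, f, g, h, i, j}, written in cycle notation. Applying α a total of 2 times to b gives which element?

i

b lies in the 3-cycle (b, j, i).
Advancing 2 steps from b: b → j → i.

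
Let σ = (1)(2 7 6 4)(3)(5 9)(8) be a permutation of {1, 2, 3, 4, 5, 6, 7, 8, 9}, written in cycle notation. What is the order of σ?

The cycle type of σ is (4, 2, 1, 1, 1).
The order of σ is the least common multiple of its cycle lengths: lcm(4, 2) = 4.

4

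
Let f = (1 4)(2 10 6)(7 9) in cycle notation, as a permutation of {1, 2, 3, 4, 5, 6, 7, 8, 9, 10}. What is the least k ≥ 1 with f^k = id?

6

The cycle type of f is (3, 2, 2, 1, 1, 1).
The order is lcm(3, 2, 2) = 6.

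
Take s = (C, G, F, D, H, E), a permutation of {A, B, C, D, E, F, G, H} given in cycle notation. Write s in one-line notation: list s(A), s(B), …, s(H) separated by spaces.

Image by image: A→A, B→B, C→G, D→H, E→C, F→D, G→F, H→E.
Listing these in domain order gives A B G H C D F E.

A B G H C D F E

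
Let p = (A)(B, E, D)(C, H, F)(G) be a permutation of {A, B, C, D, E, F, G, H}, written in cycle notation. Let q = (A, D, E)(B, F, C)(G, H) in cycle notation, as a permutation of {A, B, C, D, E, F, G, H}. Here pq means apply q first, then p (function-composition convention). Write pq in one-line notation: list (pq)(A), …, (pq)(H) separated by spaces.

Chase each element through q then p: A → D → B; B → F → C; C → B → E; D → E → D; E → A → A; F → C → H; G → H → F; H → G → G.
So pq in one-line form is B C E D A H F G.

B C E D A H F G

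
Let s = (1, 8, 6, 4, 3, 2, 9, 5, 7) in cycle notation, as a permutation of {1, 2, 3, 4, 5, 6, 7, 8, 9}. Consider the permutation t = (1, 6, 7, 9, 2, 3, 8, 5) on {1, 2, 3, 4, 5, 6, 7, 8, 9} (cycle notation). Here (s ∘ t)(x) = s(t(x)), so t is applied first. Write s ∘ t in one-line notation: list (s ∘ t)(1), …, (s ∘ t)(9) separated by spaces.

(s ∘ t)(x) = s(t(x)). Computing each image: s(t(1)) = s(6) = 4, s(t(2)) = s(3) = 2, s(t(3)) = s(8) = 6, s(t(4)) = s(4) = 3, s(t(5)) = s(1) = 8, s(t(6)) = s(7) = 1, s(t(7)) = s(9) = 5, s(t(8)) = s(5) = 7, s(t(9)) = s(2) = 9.
Hence s ∘ t = [4 2 6 3 8 1 5 7 9].

4 2 6 3 8 1 5 7 9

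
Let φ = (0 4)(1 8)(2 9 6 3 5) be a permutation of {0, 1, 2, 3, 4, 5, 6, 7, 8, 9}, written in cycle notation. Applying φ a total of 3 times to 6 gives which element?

2

6 lies in the 5-cycle (2 9 6 3 5).
Stepping 3 places around the cycle: 6 → 3 → 5 → 2.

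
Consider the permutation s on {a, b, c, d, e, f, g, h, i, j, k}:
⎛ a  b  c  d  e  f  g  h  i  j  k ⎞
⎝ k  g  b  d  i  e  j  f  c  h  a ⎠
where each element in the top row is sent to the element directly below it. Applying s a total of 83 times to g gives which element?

f

Tracing g → j → … returns to g after 8 steps, so g lies in an 8-cycle (b, g, j, h, f, e, i, c).
Since the cycle has length 8, s^83 acts on it the same as s^3 (83 mod 8 = 3).
Advancing 3 steps from g: g → j → h → f.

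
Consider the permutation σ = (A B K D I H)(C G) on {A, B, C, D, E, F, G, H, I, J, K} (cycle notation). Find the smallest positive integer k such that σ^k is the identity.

6

The disjoint cycles have lengths 6, 2, 1, 1, 1.
Since disjoint cycles commute, ord(σ) = lcm(6, 2) = 6.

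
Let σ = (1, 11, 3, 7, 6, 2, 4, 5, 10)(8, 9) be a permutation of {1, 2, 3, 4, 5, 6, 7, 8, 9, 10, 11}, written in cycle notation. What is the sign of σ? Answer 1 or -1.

-1

The cycle lengths are 9, 2.
A cycle is odd iff its length is even; σ has 1 even-length cycle, so sgn(σ) = (−1)^1 and σ is odd.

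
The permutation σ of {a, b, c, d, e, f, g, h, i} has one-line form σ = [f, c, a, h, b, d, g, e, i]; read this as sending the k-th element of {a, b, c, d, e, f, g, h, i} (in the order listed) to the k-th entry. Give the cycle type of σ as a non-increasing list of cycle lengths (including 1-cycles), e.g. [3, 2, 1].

The disjoint cycles are (a, f, d, h, e, b, c)(g)(i), with lengths 7, 1, 1 in non-increasing order.

[7, 1, 1]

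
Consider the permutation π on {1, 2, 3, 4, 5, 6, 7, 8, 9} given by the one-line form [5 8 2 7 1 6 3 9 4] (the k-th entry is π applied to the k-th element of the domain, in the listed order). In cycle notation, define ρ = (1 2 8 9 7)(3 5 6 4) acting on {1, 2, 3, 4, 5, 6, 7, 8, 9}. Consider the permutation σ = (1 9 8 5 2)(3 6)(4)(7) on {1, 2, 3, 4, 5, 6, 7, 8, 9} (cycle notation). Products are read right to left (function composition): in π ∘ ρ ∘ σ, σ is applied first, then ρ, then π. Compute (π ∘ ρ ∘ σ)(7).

5

Apply the permutations in order: σ(7) = 7, then ρ(7) = 1, then π(1) = 5. So (π ∘ ρ ∘ σ)(7) = 5.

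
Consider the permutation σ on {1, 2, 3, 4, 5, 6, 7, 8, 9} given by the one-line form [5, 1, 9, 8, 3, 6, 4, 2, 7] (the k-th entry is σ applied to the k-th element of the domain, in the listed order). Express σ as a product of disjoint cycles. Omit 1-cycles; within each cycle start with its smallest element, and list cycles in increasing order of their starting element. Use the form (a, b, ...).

(1, 5, 3, 9, 7, 4, 8, 2)

Iterating σ from 1 gives 1 → 5 → 3 → 9 → 7 → 4 → 8 → 2 → 1; that is the 8-cycle (1, 5, 3, 9, 7, 4, 8, 2).
Continuing from each remaining unvisited element yields (1, 5, 3, 9, 7, 4, 8, 2).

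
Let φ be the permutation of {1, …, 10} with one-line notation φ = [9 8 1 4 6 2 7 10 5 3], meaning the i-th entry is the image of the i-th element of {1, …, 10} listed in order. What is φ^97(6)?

Tracing 6 → 2 → … returns to 6 after 8 steps, so 6 lies in an 8-cycle (1, 9, 5, 6, 2, 8, 10, 3).
Since the cycle has length 8, φ^97 acts on it the same as φ^1 (97 mod 8 = 1).
Advancing 1 step from 6: 6 → 2.

2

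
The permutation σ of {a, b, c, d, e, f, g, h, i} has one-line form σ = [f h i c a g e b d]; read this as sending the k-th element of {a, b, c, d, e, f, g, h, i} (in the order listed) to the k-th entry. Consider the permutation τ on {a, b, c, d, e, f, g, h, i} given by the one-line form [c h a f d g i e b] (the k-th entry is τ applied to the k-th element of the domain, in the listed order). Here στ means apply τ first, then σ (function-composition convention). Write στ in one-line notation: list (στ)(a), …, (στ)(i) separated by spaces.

(στ)(x) = σ(τ(x)). Computing each image: σ(τ(a)) = σ(c) = i, σ(τ(b)) = σ(h) = b, σ(τ(c)) = σ(a) = f, σ(τ(d)) = σ(f) = g, σ(τ(e)) = σ(d) = c, σ(τ(f)) = σ(g) = e, σ(τ(g)) = σ(i) = d, σ(τ(h)) = σ(e) = a, σ(τ(i)) = σ(b) = h.
Hence στ = [i b f g c e d a h].

i b f g c e d a h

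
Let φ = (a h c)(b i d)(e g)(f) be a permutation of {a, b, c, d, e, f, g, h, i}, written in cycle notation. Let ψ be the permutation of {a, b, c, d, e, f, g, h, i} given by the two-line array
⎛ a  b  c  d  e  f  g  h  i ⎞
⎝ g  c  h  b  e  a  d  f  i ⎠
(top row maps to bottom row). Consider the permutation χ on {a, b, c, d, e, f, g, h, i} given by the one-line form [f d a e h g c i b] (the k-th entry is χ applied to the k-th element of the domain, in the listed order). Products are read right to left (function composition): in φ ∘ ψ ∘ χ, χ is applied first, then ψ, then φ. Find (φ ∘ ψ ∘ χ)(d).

Apply the permutations in order: χ(d) = e, then ψ(e) = e, then φ(e) = g. So (φ ∘ ψ ∘ χ)(d) = g.

g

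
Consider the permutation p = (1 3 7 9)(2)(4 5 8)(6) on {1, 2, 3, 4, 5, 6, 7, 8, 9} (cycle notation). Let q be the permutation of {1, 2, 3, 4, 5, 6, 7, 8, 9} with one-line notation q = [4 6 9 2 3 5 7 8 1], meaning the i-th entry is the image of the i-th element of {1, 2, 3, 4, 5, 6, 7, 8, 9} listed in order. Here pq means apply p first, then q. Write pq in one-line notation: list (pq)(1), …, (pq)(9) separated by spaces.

9 6 7 3 8 5 1 2 4

Chase each element through p then q: 1 → 3 → 9; 2 → 2 → 6; 3 → 7 → 7; 4 → 5 → 3; 5 → 8 → 8; 6 → 6 → 5; 7 → 9 → 1; 8 → 4 → 2; 9 → 1 → 4.
So pq in one-line form is 9 6 7 3 8 5 1 2 4.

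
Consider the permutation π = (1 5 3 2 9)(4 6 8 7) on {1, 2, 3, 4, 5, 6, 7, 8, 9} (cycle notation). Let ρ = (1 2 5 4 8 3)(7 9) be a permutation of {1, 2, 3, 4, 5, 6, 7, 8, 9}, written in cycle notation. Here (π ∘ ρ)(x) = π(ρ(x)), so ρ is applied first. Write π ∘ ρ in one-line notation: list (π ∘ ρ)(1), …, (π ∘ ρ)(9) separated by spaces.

9 3 5 7 6 8 1 2 4

(π ∘ ρ)(x) = π(ρ(x)). Computing each image: π(ρ(1)) = π(2) = 9, π(ρ(2)) = π(5) = 3, π(ρ(3)) = π(1) = 5, π(ρ(4)) = π(8) = 7, π(ρ(5)) = π(4) = 6, π(ρ(6)) = π(6) = 8, π(ρ(7)) = π(9) = 1, π(ρ(8)) = π(3) = 2, π(ρ(9)) = π(7) = 4.
Hence π ∘ ρ = [9 3 5 7 6 8 1 2 4].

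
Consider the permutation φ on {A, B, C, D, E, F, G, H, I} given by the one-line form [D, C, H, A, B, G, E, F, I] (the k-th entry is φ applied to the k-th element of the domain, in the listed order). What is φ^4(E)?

F

Tracing E → B → … returns to E after 6 steps, so E lies in a 6-cycle (B C H F G E).
Stepping 4 places around the cycle: E → B → C → H → F.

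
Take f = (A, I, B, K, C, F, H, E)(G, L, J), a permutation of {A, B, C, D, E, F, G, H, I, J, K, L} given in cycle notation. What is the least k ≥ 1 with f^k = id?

The disjoint cycles have lengths 8, 3, 1.
Since disjoint cycles commute, ord(f) = lcm(8, 3) = 24.

24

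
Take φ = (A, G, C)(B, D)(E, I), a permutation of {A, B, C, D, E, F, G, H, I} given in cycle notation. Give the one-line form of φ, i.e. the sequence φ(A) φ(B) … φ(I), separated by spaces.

Image by image: A→G, B→D, C→A, D→B, E→I, F→F, G→C, H→H, I→E.
Listing these in domain order gives G D A B I F C H E.

G D A B I F C H E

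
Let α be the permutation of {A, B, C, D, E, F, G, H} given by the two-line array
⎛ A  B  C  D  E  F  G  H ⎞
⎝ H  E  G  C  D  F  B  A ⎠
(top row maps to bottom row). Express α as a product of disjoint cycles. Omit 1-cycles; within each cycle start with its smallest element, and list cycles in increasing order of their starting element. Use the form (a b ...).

(A H)(B E D C G)

From A: A → H → A, closing the cycle (A H).
Continuing from each remaining unvisited element yields (A H)(B E D C G).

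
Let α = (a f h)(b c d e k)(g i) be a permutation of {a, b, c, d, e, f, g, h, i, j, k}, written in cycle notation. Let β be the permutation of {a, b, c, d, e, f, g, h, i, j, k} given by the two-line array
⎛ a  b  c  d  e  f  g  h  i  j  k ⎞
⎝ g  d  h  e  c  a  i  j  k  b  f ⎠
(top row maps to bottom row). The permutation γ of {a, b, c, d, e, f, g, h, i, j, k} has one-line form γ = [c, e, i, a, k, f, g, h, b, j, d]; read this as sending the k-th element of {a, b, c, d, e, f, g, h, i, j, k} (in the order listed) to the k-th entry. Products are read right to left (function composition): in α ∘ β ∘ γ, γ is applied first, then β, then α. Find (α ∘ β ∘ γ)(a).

a

Apply the permutations in order: γ(a) = c, then β(c) = h, then α(h) = a. So (α ∘ β ∘ γ)(a) = a.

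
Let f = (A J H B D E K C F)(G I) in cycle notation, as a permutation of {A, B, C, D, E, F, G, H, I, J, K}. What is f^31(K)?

K lies in the 9-cycle (A J H B D E K C F).
On a 9-cycle, f^9 is the identity, so f^31 = f^4 there (31 ≡ 4 mod 9).
Advancing 4 steps from K: K → C → F → A → J.

J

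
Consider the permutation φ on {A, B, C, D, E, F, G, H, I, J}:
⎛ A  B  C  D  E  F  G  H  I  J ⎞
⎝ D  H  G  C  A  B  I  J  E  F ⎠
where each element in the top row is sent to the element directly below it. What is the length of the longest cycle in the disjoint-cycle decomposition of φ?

6

Decomposing into disjoint cycles gives (A D C G I E)(B H J F); the longest has length 6.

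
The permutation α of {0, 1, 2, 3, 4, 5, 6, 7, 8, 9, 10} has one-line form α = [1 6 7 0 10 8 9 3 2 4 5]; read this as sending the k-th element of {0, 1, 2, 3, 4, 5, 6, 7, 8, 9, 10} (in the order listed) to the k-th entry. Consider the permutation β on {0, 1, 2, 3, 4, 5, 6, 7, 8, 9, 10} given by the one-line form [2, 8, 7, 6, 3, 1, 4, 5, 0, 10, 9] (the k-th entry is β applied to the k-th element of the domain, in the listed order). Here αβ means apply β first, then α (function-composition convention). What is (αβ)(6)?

(αβ)(6) = α(β(6)). β(6) = 4, then α(4) = 10. So (αβ)(6) = 10.

10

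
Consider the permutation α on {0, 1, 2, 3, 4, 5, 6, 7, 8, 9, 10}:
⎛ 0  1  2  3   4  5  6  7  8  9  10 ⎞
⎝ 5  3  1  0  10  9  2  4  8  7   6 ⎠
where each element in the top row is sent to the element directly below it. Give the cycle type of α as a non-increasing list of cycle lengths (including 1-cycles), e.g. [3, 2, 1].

The disjoint cycles are (0 5 9 7 4 10 6 2 1 3)(8), with lengths 10, 1 in non-increasing order.

[10, 1]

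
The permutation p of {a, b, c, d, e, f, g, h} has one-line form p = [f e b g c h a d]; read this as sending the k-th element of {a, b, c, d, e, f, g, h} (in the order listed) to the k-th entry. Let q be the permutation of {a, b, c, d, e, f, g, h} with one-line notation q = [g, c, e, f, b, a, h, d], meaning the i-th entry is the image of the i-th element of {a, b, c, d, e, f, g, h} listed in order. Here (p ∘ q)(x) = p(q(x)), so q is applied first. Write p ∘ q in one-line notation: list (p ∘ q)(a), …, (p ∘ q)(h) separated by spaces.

(p ∘ q)(x) = p(q(x)). Computing each image: p(q(a)) = p(g) = a, p(q(b)) = p(c) = b, p(q(c)) = p(e) = c, p(q(d)) = p(f) = h, p(q(e)) = p(b) = e, p(q(f)) = p(a) = f, p(q(g)) = p(h) = d, p(q(h)) = p(d) = g.
Hence p ∘ q = [a b c h e f d g].

a b c h e f d g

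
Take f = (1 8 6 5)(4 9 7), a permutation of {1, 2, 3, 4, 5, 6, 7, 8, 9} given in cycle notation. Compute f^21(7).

7 lies in the 3-cycle (4 9 7).
Since the cycle has length 3, f^21 acts on it the same as f^0 (21 mod 3 = 0).
So f^21(7) = 7.

7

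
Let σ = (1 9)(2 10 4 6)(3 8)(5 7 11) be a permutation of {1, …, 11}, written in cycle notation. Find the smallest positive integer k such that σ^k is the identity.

12

The cycle type of σ is (4, 3, 2, 2).
The order is lcm(4, 3, 2, 2) = 12.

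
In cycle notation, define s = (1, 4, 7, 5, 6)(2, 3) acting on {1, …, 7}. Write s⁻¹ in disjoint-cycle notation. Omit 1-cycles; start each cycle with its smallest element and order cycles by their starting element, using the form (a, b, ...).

Inverting a permutation written in cycle notation just reverses the order within every cycle.
Reversing each cycle of s and rotating so the smallest element leads gives (1, 6, 5, 7, 4)(2, 3).

(1, 6, 5, 7, 4)(2, 3)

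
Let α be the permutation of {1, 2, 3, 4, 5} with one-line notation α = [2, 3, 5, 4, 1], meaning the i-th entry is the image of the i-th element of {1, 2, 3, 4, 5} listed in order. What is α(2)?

3

2 is element number 2 of the domain, and entry number 2 of the one-line form is 3, so α(2) = 3.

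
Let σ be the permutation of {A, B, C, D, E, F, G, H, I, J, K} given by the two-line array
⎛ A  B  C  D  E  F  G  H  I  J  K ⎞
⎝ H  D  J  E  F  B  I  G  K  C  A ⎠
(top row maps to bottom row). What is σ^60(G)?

Tracing G → I → … returns to G after 5 steps, so G lies in a 5-cycle (A H G I K).
Since the cycle has length 5, σ^60 acts on it the same as σ^0 (60 mod 5 = 0).
So σ^60(G) = G.

G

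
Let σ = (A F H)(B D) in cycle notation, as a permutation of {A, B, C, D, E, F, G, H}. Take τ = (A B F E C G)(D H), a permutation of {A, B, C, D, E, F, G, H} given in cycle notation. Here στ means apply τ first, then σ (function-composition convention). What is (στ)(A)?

(στ)(A) = σ(τ(A)). τ(A) = B, then σ(B) = D. So (στ)(A) = D.

D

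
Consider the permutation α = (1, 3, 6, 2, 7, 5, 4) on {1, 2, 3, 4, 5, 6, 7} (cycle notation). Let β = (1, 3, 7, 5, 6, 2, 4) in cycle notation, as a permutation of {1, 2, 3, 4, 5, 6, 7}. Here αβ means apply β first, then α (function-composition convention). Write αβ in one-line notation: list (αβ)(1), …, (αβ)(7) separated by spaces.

For each element, apply β then α: 1 → 3 → 6; 2 → 4 → 1; 3 → 7 → 5; 4 → 1 → 3; 5 → 6 → 2; 6 → 2 → 7; 7 → 5 → 4.
So αβ in one-line form is 6 1 5 3 2 7 4.

6 1 5 3 2 7 4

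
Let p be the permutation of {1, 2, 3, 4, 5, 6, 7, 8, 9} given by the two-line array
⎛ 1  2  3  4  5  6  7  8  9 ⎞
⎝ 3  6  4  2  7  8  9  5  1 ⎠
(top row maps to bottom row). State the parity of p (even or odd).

In disjoint-cycle form the cycle lengths are 9.
A cycle of length ℓ contributes ℓ−1 transpositions, so p is a product of 8 transpositions — even.

even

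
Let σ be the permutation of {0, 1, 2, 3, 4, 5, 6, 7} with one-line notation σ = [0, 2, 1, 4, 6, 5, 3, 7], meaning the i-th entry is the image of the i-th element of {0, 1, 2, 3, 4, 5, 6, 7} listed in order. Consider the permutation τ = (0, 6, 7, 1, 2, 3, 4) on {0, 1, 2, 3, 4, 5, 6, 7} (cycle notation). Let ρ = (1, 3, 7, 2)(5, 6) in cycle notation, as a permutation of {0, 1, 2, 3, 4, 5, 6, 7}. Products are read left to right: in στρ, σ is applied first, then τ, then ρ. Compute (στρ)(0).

(στρ)(0) = ρ(τ(σ(0))). σ(0) = 0, then τ(0) = 6, then ρ(6) = 5, so the result is 5.

5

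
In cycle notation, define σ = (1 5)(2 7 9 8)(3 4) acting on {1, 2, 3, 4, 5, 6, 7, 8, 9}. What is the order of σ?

4

The cycle type of σ is (4, 2, 2, 1).
The order is lcm(4, 2, 2) = 4.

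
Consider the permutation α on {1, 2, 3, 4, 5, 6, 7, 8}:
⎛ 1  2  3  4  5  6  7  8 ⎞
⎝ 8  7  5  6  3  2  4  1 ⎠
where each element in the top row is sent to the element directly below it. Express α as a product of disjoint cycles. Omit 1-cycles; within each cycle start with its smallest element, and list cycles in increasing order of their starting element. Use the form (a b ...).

From 1: 1 → 8 → 1, closing the cycle (1 8).
Continuing from each remaining unvisited element yields (1 8)(2 7 4 6)(3 5).

(1 8)(2 7 4 6)(3 5)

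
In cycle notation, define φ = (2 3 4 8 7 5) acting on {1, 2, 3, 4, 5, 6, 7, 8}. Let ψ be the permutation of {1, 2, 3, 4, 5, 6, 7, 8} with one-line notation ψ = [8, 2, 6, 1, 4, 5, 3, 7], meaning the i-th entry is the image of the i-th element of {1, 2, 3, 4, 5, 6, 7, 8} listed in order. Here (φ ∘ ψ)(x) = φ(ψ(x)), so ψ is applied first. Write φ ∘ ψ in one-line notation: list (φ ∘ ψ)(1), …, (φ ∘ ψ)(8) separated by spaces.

7 3 6 1 8 2 4 5

For each element, apply ψ then φ: 1 → 8 → 7; 2 → 2 → 3; 3 → 6 → 6; 4 → 1 → 1; 5 → 4 → 8; 6 → 5 → 2; 7 → 3 → 4; 8 → 7 → 5.
So φ ∘ ψ in one-line form is 7 3 6 1 8 2 4 5.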